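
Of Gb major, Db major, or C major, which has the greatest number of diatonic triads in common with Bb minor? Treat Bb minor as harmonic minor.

Db major

Triads of Bb minor (harmonic minor): Bb minor (i), C diminished (ii°), Db augmented (III+), Eb minor (iv), F major (V), Gb major (VI), A diminished (vii°).
Gb major shares 3: Bbm, Ebm, Gb.
Db major shares 4: Bbm, Cdim, Ebm, Gb.
C major shares 1: F.
The most common triads (4) are shared with Db major.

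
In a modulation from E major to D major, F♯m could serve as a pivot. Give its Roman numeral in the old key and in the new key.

The scale of E major is E F♯ G♯ A B C♯ D♯; F♯ is degree 2, and the triad built there (F♯-A-C♯) is minor, so it is ii.
The scale of D major is D E F♯ G A B C♯; F♯ is degree 3, and the triad built there (F♯-A-C♯) is minor, so it is iii.

ii in E major; iii in D major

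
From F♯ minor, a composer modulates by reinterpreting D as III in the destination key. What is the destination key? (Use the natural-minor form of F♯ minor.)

The numeral III denotes a major triad on scale degree 3. With D on degree 3, the tonic of the new key is B.
Degree 3 carries a major triad in natural-minor keys, so the destination is B minor.
Check: the diatonic triads of B minor (natural minor) are Bm (i), C♯dim (ii°), D (III), Em (iv), F♯m (v), G (VI), A (VII) — D is indeed III.

B minor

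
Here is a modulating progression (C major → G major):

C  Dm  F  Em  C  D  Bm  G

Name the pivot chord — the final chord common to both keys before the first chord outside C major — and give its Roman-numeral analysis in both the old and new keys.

Chords diatonic to C major: C, Dm, Em, F, G, Am, Bdim.
Reading the progression, the first chord not in that set is D, so the modulation leaves C major there.
The chord immediately before D is C, which is diatonic to both keys: I in C major and IV in G major.

C — I in C major, IV in G major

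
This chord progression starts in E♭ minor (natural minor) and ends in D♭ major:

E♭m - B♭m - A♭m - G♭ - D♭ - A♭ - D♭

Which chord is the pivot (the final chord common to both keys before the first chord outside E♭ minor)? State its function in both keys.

D♭ — VII in E♭ minor, I in D♭ major

Chords diatonic to E♭ minor: E♭m, Fdim, G♭, A♭m, B♭m, C♭, D♭.
Reading the progression, the first chord not in that set is A♭, so the modulation leaves E♭ minor there.
The chord immediately before A♭ is D♭, which is diatonic to both keys: VII in E♭ minor and I in D♭ major.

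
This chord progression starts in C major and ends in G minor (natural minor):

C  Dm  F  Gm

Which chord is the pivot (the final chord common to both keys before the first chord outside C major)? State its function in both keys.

F — IV in C major, VII in G minor

Chords diatonic to C major: C, Dm, Em, F, G, Am, Bdim.
Reading the progression, the first chord not in that set is Gm, so the modulation leaves C major there.
The chord immediately before Gm is F, which is diatonic to both keys: IV in C major and VII in G minor.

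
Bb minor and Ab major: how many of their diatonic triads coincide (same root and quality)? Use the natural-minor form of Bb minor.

Diatonic triads of Bb minor (natural minor): Bb minor (i), C diminished (ii°), Db major (III), Eb minor (iv), F minor (v), Gb major (VI), Ab major (VII).
Diatonic triads of Ab major: Ab major (I), Bb minor (ii), C minor (iii), Db major (IV), Eb major (V), F minor (vi), G diminished (vii°).
Matching root and quality in both lists: Bb minor, Db major, F minor, Ab major.
That gives 4 common triads.

4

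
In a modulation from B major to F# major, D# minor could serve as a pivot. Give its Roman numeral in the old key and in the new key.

iii in B major; vi in F# major

The scale of B major is B C# D# E F# G# A#; D# is degree 3, and the triad built there (D#-F#-A#) is minor, so it is iii.
The scale of F# major is F# G# A# B C# D# E#; D# is degree 6, and the triad built there (D#-F#-A#) is minor, so it is vi.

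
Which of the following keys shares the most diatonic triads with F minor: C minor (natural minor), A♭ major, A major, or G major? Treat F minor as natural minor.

A♭ major

Triads of F minor (natural minor): Fm (i), Gdim (ii°), A♭ (III), B♭m (iv), Cm (v), D♭ (VI), E♭ (VII).
C minor (natural minor) shares 4: Fm, A♭, Cm, E♭.
A♭ major shares 7: Fm, Gdim, A♭, B♭m, Cm, D♭, E♭.
A major shares 0: none.
G major shares 0: none.
The most common triads (7) are shared with A♭ major.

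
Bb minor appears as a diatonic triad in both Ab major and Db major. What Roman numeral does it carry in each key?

The scale of Ab major is Ab Bb C Db Eb F G; Bb is degree 2, and the triad built there (Bb-Db-F) is minor, so it is ii.
The scale of Db major is Db Eb F Gb Ab Bb C; Bb is degree 6, and the triad built there (Bb-Db-F) is minor, so it is vi.

ii in Ab major; vi in Db major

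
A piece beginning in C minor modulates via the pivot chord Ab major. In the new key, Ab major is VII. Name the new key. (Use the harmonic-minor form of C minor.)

The numeral VII denotes a major triad on scale degree 7. With Ab on degree 7, the tonic of the new key is Bb.
Degree 7 carries a major triad in natural-minor keys, so the destination is Bb minor.
Check: the diatonic triads of Bb minor (natural minor) are Bbm (i), Cdim (ii°), Db (III), Ebm (iv), Fm (v), Gb (VI), Ab (VII) — Ab major is indeed VII.

Bb minor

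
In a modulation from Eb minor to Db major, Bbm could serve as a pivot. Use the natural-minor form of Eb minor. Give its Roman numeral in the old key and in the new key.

The scale of Eb minor (natural minor) is Eb F Gb Ab Bb Cb Db; Bb is degree 5, and the triad built there (Bb-Db-F) is minor, so it is v.
The scale of Db major is Db Eb F Gb Ab Bb C; Bb is degree 6, and the triad built there (Bb-Db-F) is minor, so it is vi.

v in Eb minor; vi in Db major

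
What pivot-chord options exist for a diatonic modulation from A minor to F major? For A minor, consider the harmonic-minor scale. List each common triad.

Triads in A minor (harmonic minor): A minor (i), B diminished (ii°), C augmented (III+), D minor (iv), E major (V), F major (VI), G# diminished (vii°).
Triads in F major: F major (I), G minor (ii), A minor (iii), Bb major (IV), C major (V), D minor (vi), E diminished (vii°).
Shared triads with their functions: A minor (i in A minor, iii in F major); D minor (iv in A minor, vi in F major); F major (VI in A minor, I in F major).

Am, Dm, F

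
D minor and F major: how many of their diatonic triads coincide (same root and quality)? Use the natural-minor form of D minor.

7

Diatonic triads of D minor (natural minor): D minor (i), E diminished (ii°), F major (III), G minor (iv), A minor (v), Bb major (VI), C major (VII).
Diatonic triads of F major: F major (I), G minor (ii), A minor (iii), Bb major (IV), C major (V), D minor (vi), E diminished (vii°).
Matching root and quality in both lists: D minor, E diminished, F major, G minor, A minor, Bb major, C major.
That gives 7 common triads.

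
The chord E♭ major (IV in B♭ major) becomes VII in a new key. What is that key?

The numeral VII denotes a major triad on scale degree 7. With E♭ on degree 7, the tonic of the new key is F.
Degree 7 carries a major triad in natural-minor keys, so the destination is F minor.
Check: the diatonic triads of F minor (natural minor) are Fm (i), Gdim (ii°), A♭ (III), B♭m (iv), Cm (v), D♭ (VI), E♭ (VII) — E♭ major is indeed VII.

F minor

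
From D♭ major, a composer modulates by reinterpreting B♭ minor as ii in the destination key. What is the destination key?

The numeral ii denotes a minor triad on scale degree 2. With B♭ on degree 2, the tonic of the new key is A♭.
Degree 2 carries a minor triad in major keys, so the destination is A♭ major.
Check: the diatonic triads of A♭ major are A♭ (I), B♭m (ii), Cm (iii), D♭ (IV), E♭ (V), Fm (vi), Gdim (vii°) — B♭ minor is indeed ii.

A♭ major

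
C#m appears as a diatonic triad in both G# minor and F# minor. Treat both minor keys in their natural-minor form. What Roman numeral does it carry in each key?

iv in G# minor; v in F# minor

The scale of G# minor (natural minor) is G# A# B C# D# E F#; C# is degree 4, and the triad built there (C#-E-G#) is minor, so it is iv.
The scale of F# minor (natural minor) is F# G# A B C# D E; C# is degree 5, and the triad built there (C#-E-G#) is minor, so it is v.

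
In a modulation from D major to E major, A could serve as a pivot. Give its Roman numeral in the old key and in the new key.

V in D major; IV in E major

The scale of D major is D E F♯ G A B C♯; A is degree 5, and the triad built there (A-C♯-E) is major, so it is V.
The scale of E major is E F♯ G♯ A B C♯ D♯; A is degree 4, and the triad built there (A-C♯-E) is major, so it is IV.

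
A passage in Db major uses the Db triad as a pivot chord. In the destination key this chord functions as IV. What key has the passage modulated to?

The numeral IV denotes a major triad on scale degree 4. With Db on degree 4, the tonic of the new key is Ab.
Degree 4 carries a major triad in major keys, so the destination is Ab major.
Check: the diatonic triads of Ab major are Ab (I), Bbm (ii), Cm (iii), Db (IV), Eb (V), Fm (vi), Gdim (vii°) — Db is indeed IV.

Ab major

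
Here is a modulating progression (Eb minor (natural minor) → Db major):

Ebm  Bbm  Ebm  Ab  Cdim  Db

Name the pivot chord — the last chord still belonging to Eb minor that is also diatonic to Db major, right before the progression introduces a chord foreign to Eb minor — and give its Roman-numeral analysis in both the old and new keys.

Chords diatonic to Eb minor: Ebm, Fdim, Gb, Abm, Bbm, Cb, Db.
Reading the progression, the first chord not in that set is Ab, so the modulation leaves Eb minor there.
The chord immediately before Ab is Ebm, which is diatonic to both keys: i in Eb minor and ii in Db major.

Ebm — i in Eb minor, ii in Db major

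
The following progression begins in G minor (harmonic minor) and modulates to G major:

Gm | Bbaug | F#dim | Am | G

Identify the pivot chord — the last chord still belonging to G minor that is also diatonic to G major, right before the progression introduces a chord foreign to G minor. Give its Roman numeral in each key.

Chords diatonic to G minor: Gm, Adim, Bbaug, Cm, D, Eb, F#dim.
Reading the progression, the first chord not in that set is Am, so the modulation leaves G minor there.
The chord immediately before Am is F#dim, which is diatonic to both keys: vii° in G minor and vii° in G major.

F#dim — vii° in G minor, vii° in G major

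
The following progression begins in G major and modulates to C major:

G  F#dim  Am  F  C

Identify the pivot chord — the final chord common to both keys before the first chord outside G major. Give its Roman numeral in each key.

Am — ii in G major, vi in C major

Chords diatonic to G major: G, Am, Bm, C, D, Em, F#dim.
Reading the progression, the first chord not in that set is F, so the modulation leaves G major there.
The chord immediately before F is Am, which is diatonic to both keys: ii in G major and vi in C major.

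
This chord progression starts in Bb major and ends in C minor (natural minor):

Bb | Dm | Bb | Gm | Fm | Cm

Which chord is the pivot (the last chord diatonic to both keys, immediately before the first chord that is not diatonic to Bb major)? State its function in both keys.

Chords diatonic to Bb major: Bb, Cm, Dm, Eb, F, Gm, Adim.
Reading the progression, the first chord not in that set is Fm, so the modulation leaves Bb major there.
The chord immediately before Fm is Gm, which is diatonic to both keys: vi in Bb major and v in C minor.

Gm — vi in Bb major, v in C minor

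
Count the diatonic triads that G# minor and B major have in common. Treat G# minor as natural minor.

7

Diatonic triads of G# minor (natural minor): G# minor (i), A# diminished (ii°), B major (III), C# minor (iv), D# minor (v), E major (VI), F# major (VII).
Diatonic triads of B major: B major (I), C# minor (ii), D# minor (iii), E major (IV), F# major (V), G# minor (vi), A# diminished (vii°).
Matching root and quality in both lists: G# minor, A# diminished, B major, C# minor, D# minor, E major, F# major.
That gives 7 common triads.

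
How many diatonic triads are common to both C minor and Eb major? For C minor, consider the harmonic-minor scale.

4

Diatonic triads of C minor (harmonic minor): Cm (i), Ddim (ii°), Ebaug (III+), Fm (iv), G (V), Ab (VI), Bdim (vii°).
Diatonic triads of Eb major: Eb (I), Fm (ii), Gm (iii), Ab (IV), Bb (V), Cm (vi), Ddim (vii°).
Matching root and quality in both lists: Cm, Ddim, Fm, Ab.
That gives 4 common triads.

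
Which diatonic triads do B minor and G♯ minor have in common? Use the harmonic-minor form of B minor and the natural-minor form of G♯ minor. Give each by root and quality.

Triads in B minor (harmonic minor): Bm (i), C♯dim (ii°), Daug (III+), Em (iv), F♯ (V), G (VI), A♯dim (vii°).
Triads in G♯ minor (natural minor): G♯m (i), A♯dim (ii°), B (III), C♯m (iv), D♯m (v), E (VI), F♯ (VII).
Shared triads with their functions: F♯ (V in B minor, VII in G♯ minor); A♯dim (vii° in B minor, ii° in G♯ minor).

F♯, A♯dim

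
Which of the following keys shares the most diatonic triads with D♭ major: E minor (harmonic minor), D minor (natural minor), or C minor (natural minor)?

Triads of D♭ major: D♭ (I), E♭m (ii), Fm (iii), G♭ (IV), A♭ (V), B♭m (vi), Cdim (vii°).
E minor (harmonic minor) shares 0: none.
D minor (natural minor) shares 0: none.
C minor (natural minor) shares 2: Fm, A♭.
The most common triads (2) are shared with C minor.

C minor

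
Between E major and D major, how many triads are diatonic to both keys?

Diatonic triads of E major: E (I), F#m (ii), G#m (iii), A (IV), B (V), C#m (vi), D#dim (vii°).
Diatonic triads of D major: D (I), Em (ii), F#m (iii), G (IV), A (V), Bm (vi), C#dim (vii°).
Matching root and quality in both lists: F#m, A.
That gives 2 common triads.

2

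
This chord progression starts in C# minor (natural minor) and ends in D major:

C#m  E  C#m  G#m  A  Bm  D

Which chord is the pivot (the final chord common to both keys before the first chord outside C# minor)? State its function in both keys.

Chords diatonic to C# minor: C#m, D#dim, E, F#m, G#m, A, B.
Reading the progression, the first chord not in that set is Bm, so the modulation leaves C# minor there.
The chord immediately before Bm is A, which is diatonic to both keys: VI in C# minor and V in D major.

A — VI in C# minor, V in D major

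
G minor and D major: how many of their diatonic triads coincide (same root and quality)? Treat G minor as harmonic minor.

Diatonic triads of G minor (harmonic minor): Gm (i), Adim (ii°), B♭aug (III+), Cm (iv), D (V), E♭ (VI), F♯dim (vii°).
Diatonic triads of D major: D (I), Em (ii), F♯m (iii), G (IV), A (V), Bm (vi), C♯dim (vii°).
Matching root and quality in both lists: D.
That gives 1 common triad.

1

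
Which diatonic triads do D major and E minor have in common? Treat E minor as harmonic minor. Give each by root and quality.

Em

Triads in D major: D (I), Em (ii), F♯m (iii), G (IV), A (V), Bm (vi), C♯dim (vii°).
Triads in E minor (harmonic minor): Em (i), F♯dim (ii°), Gaug (III+), Am (iv), B (V), C (VI), D♯dim (vii°).
Shared triads with their functions: Em (ii in D major, i in E minor).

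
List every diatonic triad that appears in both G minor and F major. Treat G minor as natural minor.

Gm, B♭, Dm, F

Triads in G minor (natural minor): Gm (i), Adim (ii°), B♭ (III), Cm (iv), Dm (v), E♭ (VI), F (VII).
Triads in F major: F (I), Gm (ii), Am (iii), B♭ (IV), C (V), Dm (vi), Edim (vii°).
Shared triads with their functions: Gm (i in G minor, ii in F major); B♭ (III in G minor, IV in F major); Dm (v in G minor, vi in F major); F (VII in G minor, I in F major).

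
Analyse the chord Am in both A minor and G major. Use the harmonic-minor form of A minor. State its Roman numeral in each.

The scale of A minor (harmonic minor) is A B C D E F G#; A is degree 1, and the triad built there (A-C-E) is minor, so it is i.
The scale of G major is G A B C D E F#; A is degree 2, and the triad built there (A-C-E) is minor, so it is ii.

i in A minor; ii in G major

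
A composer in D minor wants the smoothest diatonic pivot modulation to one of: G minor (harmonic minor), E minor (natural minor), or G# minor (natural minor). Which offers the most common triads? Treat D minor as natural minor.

E minor

Triads of D minor (natural minor): D minor (i), E diminished (ii°), F major (III), G minor (iv), A minor (v), Bb major (VI), C major (VII).
G minor (harmonic minor) shares 1: Gm.
E minor (natural minor) shares 2: Am, C.
G# minor (natural minor) shares 0: none.
The most common triads (2) are shared with E minor.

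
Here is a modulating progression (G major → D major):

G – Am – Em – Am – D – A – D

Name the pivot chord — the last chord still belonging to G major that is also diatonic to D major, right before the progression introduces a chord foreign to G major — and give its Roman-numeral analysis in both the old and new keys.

Chords diatonic to G major: G, Am, Bm, C, D, Em, F♯dim.
Reading the progression, the first chord not in that set is A, so the modulation leaves G major there.
The chord immediately before A is D, which is diatonic to both keys: V in G major and I in D major.

D — V in G major, I in D major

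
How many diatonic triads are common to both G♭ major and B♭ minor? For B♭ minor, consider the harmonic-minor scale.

Diatonic triads of G♭ major: G♭ (I), A♭m (ii), B♭m (iii), C♭ (IV), D♭ (V), E♭m (vi), Fdim (vii°).
Diatonic triads of B♭ minor (harmonic minor): B♭m (i), Cdim (ii°), D♭aug (III+), E♭m (iv), F (V), G♭ (VI), Adim (vii°).
Matching root and quality in both lists: G♭, B♭m, E♭m.
That gives 3 common triads.

3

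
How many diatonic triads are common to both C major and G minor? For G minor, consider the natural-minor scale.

Diatonic triads of C major: C major (I), D minor (ii), E minor (iii), F major (IV), G major (V), A minor (vi), B diminished (vii°).
Diatonic triads of G minor (natural minor): G minor (i), A diminished (ii°), Bb major (III), C minor (iv), D minor (v), Eb major (VI), F major (VII).
Matching root and quality in both lists: D minor, F major.
That gives 2 common triads.

2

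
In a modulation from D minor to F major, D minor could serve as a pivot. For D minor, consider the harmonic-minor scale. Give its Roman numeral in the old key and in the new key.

i in D minor; vi in F major

The scale of D minor (harmonic minor) is D E F G A Bb C#; D is degree 1, and the triad built there (D-F-A) is minor, so it is i.
The scale of F major is F G A Bb C D E; D is degree 6, and the triad built there (D-F-A) is minor, so it is vi.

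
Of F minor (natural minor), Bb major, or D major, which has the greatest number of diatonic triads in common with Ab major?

Triads of Ab major: Ab major (I), Bb minor (ii), C minor (iii), Db major (IV), Eb major (V), F minor (vi), G diminished (vii°).
F minor (natural minor) shares 7: Ab, Bbm, Cm, Db, Eb, Fm, Gdim.
Bb major shares 2: Cm, Eb.
D major shares 0: none.
The most common triads (7) are shared with F minor.

F minor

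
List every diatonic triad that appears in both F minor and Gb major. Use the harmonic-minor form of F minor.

Triads in F minor (harmonic minor): Fm (i), Gdim (ii°), Abaug (III+), Bbm (iv), C (V), Db (VI), Edim (vii°).
Triads in Gb major: Gb (I), Abm (ii), Bbm (iii), Cb (IV), Db (V), Ebm (vi), Fdim (vii°).
Shared triads with their functions: Bbm (iv in F minor, iii in Gb major); Db (VI in F minor, V in Gb major).

Bbm, Db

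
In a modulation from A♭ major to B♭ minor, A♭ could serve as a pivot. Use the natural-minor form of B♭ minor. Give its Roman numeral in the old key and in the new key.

The scale of A♭ major is A♭ B♭ C D♭ E♭ F G; A♭ is degree 1, and the triad built there (A♭-C-E♭) is major, so it is I.
The scale of B♭ minor (natural minor) is B♭ C D♭ E♭ F G♭ A♭; A♭ is degree 7, and the triad built there (A♭-C-E♭) is major, so it is VII.

I in A♭ major; VII in B♭ minor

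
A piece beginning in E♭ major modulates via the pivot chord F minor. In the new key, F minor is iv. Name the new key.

The numeral iv denotes a minor triad on scale degree 4. With F on degree 4, the tonic of the new key is C.
Degree 4 carries a minor triad in minor keys, so the destination is C minor.
Check: the diatonic triads of C minor (natural minor) are Cm (i), Ddim (ii°), E♭ (III), Fm (iv), Gm (v), A♭ (VI), B♭ (VII) — F minor is indeed iv.

C minor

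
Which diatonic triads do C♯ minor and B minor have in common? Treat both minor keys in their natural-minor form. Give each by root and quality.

Triads in C♯ minor (natural minor): C♯m (i), D♯dim (ii°), E (III), F♯m (iv), G♯m (v), A (VI), B (VII).
Triads in B minor (natural minor): Bm (i), C♯dim (ii°), D (III), Em (iv), F♯m (v), G (VI), A (VII).
Shared triads with their functions: F♯m (iv in C♯ minor, v in B minor); A (VI in C♯ minor, VII in B minor).

F♯m, A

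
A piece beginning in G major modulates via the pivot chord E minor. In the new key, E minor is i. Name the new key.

The numeral i denotes a minor triad on scale degree 1. With E on degree 1, the tonic of the new key is E.
Degree 1 carries a minor triad in minor keys, so the destination is E minor.
Check: the diatonic triads of E minor (natural minor) are Em (i), F♯dim (ii°), G (III), Am (iv), Bm (v), C (VI), D (VII) — E minor is indeed i.

E minor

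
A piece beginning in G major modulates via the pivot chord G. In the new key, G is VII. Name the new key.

The numeral VII denotes a major triad on scale degree 7. With G on degree 7, the tonic of the new key is A.
Degree 7 carries a major triad in natural-minor keys, so the destination is A minor.
Check: the diatonic triads of A minor (natural minor) are Am (i), Bdim (ii°), C (III), Dm (iv), Em (v), F (VI), G (VII) — G is indeed VII.

A minor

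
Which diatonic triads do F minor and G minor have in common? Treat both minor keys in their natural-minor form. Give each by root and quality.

Triads in F minor (natural minor): F minor (i), G diminished (ii°), Ab major (III), Bb minor (iv), C minor (v), Db major (VI), Eb major (VII).
Triads in G minor (natural minor): G minor (i), A diminished (ii°), Bb major (III), C minor (iv), D minor (v), Eb major (VI), F major (VII).
Shared triads with their functions: C minor (v in F minor, iv in G minor); Eb major (VII in F minor, VI in G minor).

Cm, Eb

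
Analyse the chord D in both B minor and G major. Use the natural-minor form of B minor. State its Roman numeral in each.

III in B minor; V in G major

The scale of B minor (natural minor) is B C♯ D E F♯ G A; D is degree 3, and the triad built there (D-F♯-A) is major, so it is III.
The scale of G major is G A B C D E F♯; D is degree 5, and the triad built there (D-F♯-A) is major, so it is V.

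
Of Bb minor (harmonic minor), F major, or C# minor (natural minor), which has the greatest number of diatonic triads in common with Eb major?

Triads of Eb major: Eb major (I), F minor (ii), G minor (iii), Ab major (IV), Bb major (V), C minor (vi), D diminished (vii°).
Bb minor (harmonic minor) shares 0: none.
F major shares 2: Gm, Bb.
C# minor (natural minor) shares 0: none.
The most common triads (2) are shared with F major.

F major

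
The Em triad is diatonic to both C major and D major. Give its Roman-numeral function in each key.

The scale of C major is C D E F G A B; E is degree 3, and the triad built there (E-G-B) is minor, so it is iii.
The scale of D major is D E F# G A B C#; E is degree 2, and the triad built there (E-G-B) is minor, so it is ii.

iii in C major; ii in D major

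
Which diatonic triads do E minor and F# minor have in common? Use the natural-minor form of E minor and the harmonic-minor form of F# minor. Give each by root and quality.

Triads in E minor (natural minor): Em (i), F#dim (ii°), G (III), Am (iv), Bm (v), C (VI), D (VII).
Triads in F# minor (harmonic minor): F#m (i), G#dim (ii°), Aaug (III+), Bm (iv), C# (V), D (VI), E#dim (vii°).
Shared triads with their functions: Bm (v in E minor, iv in F# minor); D (VII in E minor, VI in F# minor).

Bm, D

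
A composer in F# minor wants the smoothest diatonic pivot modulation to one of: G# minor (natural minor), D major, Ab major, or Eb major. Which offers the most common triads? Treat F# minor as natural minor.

Triads of F# minor (natural minor): F#m (i), G#dim (ii°), A (III), Bm (iv), C#m (v), D (VI), E (VII).
G# minor (natural minor) shares 2: C#m, E.
D major shares 4: F#m, A, Bm, D.
Ab major shares 0: none.
Eb major shares 0: none.
The most common triads (4) are shared with D major.

D major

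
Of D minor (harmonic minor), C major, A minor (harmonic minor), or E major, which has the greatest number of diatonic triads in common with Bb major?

Triads of Bb major: Bb (I), Cm (ii), Dm (iii), Eb (IV), F (V), Gm (vi), Adim (vii°).
D minor (harmonic minor) shares 3: Bb, Dm, Gm.
C major shares 2: Dm, F.
A minor (harmonic minor) shares 2: Dm, F.
E major shares 0: none.
The most common triads (3) are shared with D minor.

D minor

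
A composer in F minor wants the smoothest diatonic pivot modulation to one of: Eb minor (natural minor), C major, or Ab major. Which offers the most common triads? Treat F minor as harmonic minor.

Ab major

Triads of F minor (harmonic minor): F minor (i), G diminished (ii°), Ab augmented (III+), Bb minor (iv), C major (V), Db major (VI), E diminished (vii°).
Eb minor (natural minor) shares 2: Bbm, Db.
C major shares 1: C.
Ab major shares 4: Fm, Gdim, Bbm, Db.
The most common triads (4) are shared with Ab major.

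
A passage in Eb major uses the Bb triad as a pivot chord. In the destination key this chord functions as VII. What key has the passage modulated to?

The numeral VII denotes a major triad on scale degree 7. With Bb on degree 7, the tonic of the new key is C.
Degree 7 carries a major triad in natural-minor keys, so the destination is C minor.
Check: the diatonic triads of C minor (natural minor) are Cm (i), Ddim (ii°), Eb (III), Fm (iv), Gm (v), Ab (VI), Bb (VII) — Bb is indeed VII.

C minor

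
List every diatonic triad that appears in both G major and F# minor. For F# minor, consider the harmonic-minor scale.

Triads in G major: G (I), Am (ii), Bm (iii), C (IV), D (V), Em (vi), F#dim (vii°).
Triads in F# minor (harmonic minor): F#m (i), G#dim (ii°), Aaug (III+), Bm (iv), C# (V), D (VI), E#dim (vii°).
Shared triads with their functions: Bm (iii in G major, iv in F# minor); D (V in G major, VI in F# minor).

Bm, D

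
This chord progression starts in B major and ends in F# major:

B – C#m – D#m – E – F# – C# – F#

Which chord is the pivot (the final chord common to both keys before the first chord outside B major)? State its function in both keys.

F# — V in B major, I in F# major

Chords diatonic to B major: B, C#m, D#m, E, F#, G#m, A#dim.
Reading the progression, the first chord not in that set is C#, so the modulation leaves B major there.
The chord immediately before C# is F#, which is diatonic to both keys: V in B major and I in F# major.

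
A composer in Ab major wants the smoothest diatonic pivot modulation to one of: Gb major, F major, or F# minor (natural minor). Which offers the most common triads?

Gb major

Triads of Ab major: Ab (I), Bbm (ii), Cm (iii), Db (IV), Eb (V), Fm (vi), Gdim (vii°).
Gb major shares 2: Bbm, Db.
F major shares 0: none.
F# minor (natural minor) shares 0: none.
The most common triads (2) are shared with Gb major.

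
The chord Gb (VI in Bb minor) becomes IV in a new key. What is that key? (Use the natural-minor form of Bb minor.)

The numeral IV denotes a major triad on scale degree 4. With Gb on degree 4, the tonic of the new key is Db.
Degree 4 carries a major triad in major keys, so the destination is Db major.
Check: the diatonic triads of Db major are Db (I), Ebm (ii), Fm (iii), Gb (IV), Ab (V), Bbm (vi), Cdim (vii°) — Gb is indeed IV.

Db major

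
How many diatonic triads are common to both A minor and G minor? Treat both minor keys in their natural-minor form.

Diatonic triads of A minor (natural minor): Am (i), Bdim (ii°), C (III), Dm (iv), Em (v), F (VI), G (VII).
Diatonic triads of G minor (natural minor): Gm (i), Adim (ii°), Bb (III), Cm (iv), Dm (v), Eb (VI), F (VII).
Matching root and quality in both lists: Dm, F.
That gives 2 common triads.

2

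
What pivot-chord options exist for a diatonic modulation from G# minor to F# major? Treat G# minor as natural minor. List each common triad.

Triads in G# minor (natural minor): G#m (i), A#dim (ii°), B (III), C#m (iv), D#m (v), E (VI), F# (VII).
Triads in F# major: F# (I), G#m (ii), A#m (iii), B (IV), C# (V), D#m (vi), E#dim (vii°).
Shared triads with their functions: G#m (i in G# minor, ii in F# major); B (III in G# minor, IV in F# major); D#m (v in G# minor, vi in F# major); F# (VII in G# minor, I in F# major).

G#m, B, D#m, F#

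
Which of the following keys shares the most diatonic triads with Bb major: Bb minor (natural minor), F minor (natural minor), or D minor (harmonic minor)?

Triads of Bb major: Bb (I), Cm (ii), Dm (iii), Eb (IV), F (V), Gm (vi), Adim (vii°).
Bb minor (natural minor) shares 0: none.
F minor (natural minor) shares 2: Cm, Eb.
D minor (harmonic minor) shares 3: Bb, Dm, Gm.
The most common triads (3) are shared with D minor.

D minor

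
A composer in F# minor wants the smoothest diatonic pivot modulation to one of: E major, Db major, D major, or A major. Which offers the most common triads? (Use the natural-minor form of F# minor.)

A major

Triads of F# minor (natural minor): F# minor (i), G# diminished (ii°), A major (III), B minor (iv), C# minor (v), D major (VI), E major (VII).
E major shares 4: F#m, A, C#m, E.
Db major shares 0: none.
D major shares 4: F#m, A, Bm, D.
A major shares 7: F#m, G#dim, A, Bm, C#m, D, E.
The most common triads (7) are shared with A major.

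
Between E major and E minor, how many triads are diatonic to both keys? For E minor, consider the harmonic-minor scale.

2

Diatonic triads of E major: E (I), F#m (ii), G#m (iii), A (IV), B (V), C#m (vi), D#dim (vii°).
Diatonic triads of E minor (harmonic minor): Em (i), F#dim (ii°), Gaug (III+), Am (iv), B (V), C (VI), D#dim (vii°).
Matching root and quality in both lists: B, D#dim.
That gives 2 common triads.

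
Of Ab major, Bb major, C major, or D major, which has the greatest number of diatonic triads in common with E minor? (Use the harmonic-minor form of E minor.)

Triads of E minor (harmonic minor): Em (i), F#dim (ii°), Gaug (III+), Am (iv), B (V), C (VI), D#dim (vii°).
Ab major shares 0: none.
Bb major shares 0: none.
C major shares 3: Em, Am, C.
D major shares 1: Em.
The most common triads (3) are shared with C major.

C major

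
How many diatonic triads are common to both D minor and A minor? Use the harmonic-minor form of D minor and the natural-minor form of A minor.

Diatonic triads of D minor (harmonic minor): Dm (i), Edim (ii°), Faug (III+), Gm (iv), A (V), Bb (VI), C#dim (vii°).
Diatonic triads of A minor (natural minor): Am (i), Bdim (ii°), C (III), Dm (iv), Em (v), F (VI), G (VII).
Matching root and quality in both lists: Dm.
That gives 1 common triad.

1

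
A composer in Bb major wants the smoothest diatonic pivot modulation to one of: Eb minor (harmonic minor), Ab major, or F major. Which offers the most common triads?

Triads of Bb major: Bb (I), Cm (ii), Dm (iii), Eb (IV), F (V), Gm (vi), Adim (vii°).
Eb minor (harmonic minor) shares 1: Bb.
Ab major shares 2: Cm, Eb.
F major shares 4: Bb, Dm, F, Gm.
The most common triads (4) are shared with F major.

F major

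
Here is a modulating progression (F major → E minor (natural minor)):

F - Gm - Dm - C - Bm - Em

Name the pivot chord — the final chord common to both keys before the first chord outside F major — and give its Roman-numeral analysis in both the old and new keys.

C — V in F major, VI in E minor

Chords diatonic to F major: F, Gm, Am, Bb, C, Dm, Edim.
Reading the progression, the first chord not in that set is Bm, so the modulation leaves F major there.
The chord immediately before Bm is C, which is diatonic to both keys: V in F major and VI in E minor.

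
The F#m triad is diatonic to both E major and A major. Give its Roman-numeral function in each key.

The scale of E major is E F# G# A B C# D#; F# is degree 2, and the triad built there (F#-A-C#) is minor, so it is ii.
The scale of A major is A B C# D E F# G#; F# is degree 6, and the triad built there (F#-A-C#) is minor, so it is vi.

ii in E major; vi in A major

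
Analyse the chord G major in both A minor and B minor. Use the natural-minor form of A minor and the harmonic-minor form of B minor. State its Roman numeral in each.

VII in A minor; VI in B minor

The scale of A minor (natural minor) is A B C D E F G; G is degree 7, and the triad built there (G-B-D) is major, so it is VII.
The scale of B minor (harmonic minor) is B C# D E F# G A#; G is degree 6, and the triad built there (G-B-D) is major, so it is VI.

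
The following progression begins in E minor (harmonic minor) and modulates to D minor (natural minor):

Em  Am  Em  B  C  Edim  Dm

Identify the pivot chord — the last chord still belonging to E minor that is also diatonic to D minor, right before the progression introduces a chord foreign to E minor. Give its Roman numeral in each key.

C — VI in E minor, VII in D minor

Chords diatonic to E minor: Em, F#dim, Gaug, Am, B, C, D#dim.
Reading the progression, the first chord not in that set is Edim, so the modulation leaves E minor there.
The chord immediately before Edim is C, which is diatonic to both keys: VI in E minor and VII in D minor.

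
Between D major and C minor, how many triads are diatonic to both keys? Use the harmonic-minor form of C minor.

Diatonic triads of D major: D (I), Em (ii), F#m (iii), G (IV), A (V), Bm (vi), C#dim (vii°).
Diatonic triads of C minor (harmonic minor): Cm (i), Ddim (ii°), Ebaug (III+), Fm (iv), G (V), Ab (VI), Bdim (vii°).
Matching root and quality in both lists: G.
That gives 1 common triad.

1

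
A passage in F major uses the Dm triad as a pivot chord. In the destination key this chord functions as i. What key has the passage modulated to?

The numeral i denotes a minor triad on scale degree 1. With D on degree 1, the tonic of the new key is D.
Degree 1 carries a minor triad in minor keys, so the destination is D minor.
Check: the diatonic triads of D minor (natural minor) are Dm (i), Edim (ii°), F (III), Gm (iv), Am (v), Bb (VI), C (VII) — Dm is indeed i.

D minor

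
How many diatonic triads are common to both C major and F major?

Diatonic triads of C major: C (I), Dm (ii), Em (iii), F (IV), G (V), Am (vi), Bdim (vii°).
Diatonic triads of F major: F (I), Gm (ii), Am (iii), Bb (IV), C (V), Dm (vi), Edim (vii°).
Matching root and quality in both lists: C, Dm, F, Am.
That gives 4 common triads.

4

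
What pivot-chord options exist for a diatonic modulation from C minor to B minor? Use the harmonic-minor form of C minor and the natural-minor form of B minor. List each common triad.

G

Triads in C minor (harmonic minor): C minor (i), D diminished (ii°), Eb augmented (III+), F minor (iv), G major (V), Ab major (VI), B diminished (vii°).
Triads in B minor (natural minor): B minor (i), C# diminished (ii°), D major (III), E minor (iv), F# minor (v), G major (VI), A major (VII).
Shared triads with their functions: G major (V in C minor, VI in B minor).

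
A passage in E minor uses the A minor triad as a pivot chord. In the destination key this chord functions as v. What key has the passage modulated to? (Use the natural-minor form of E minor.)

D minor

The numeral v denotes a minor triad on scale degree 5. With A on degree 5, the tonic of the new key is D.
Degree 5 carries a minor triad in natural-minor keys, so the destination is D minor.
Check: the diatonic triads of D minor (natural minor) are Dm (i), Edim (ii°), F (III), Gm (iv), Am (v), B♭ (VI), C (VII) — A minor is indeed v.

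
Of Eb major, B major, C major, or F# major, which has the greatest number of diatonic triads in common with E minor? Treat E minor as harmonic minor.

Triads of E minor (harmonic minor): Em (i), F#dim (ii°), Gaug (III+), Am (iv), B (V), C (VI), D#dim (vii°).
Eb major shares 0: none.
B major shares 1: B.
C major shares 3: Em, Am, C.
F# major shares 1: B.
The most common triads (3) are shared with C major.

C major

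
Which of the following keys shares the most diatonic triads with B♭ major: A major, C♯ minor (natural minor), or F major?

F major

Triads of B♭ major: B♭ major (I), C minor (ii), D minor (iii), E♭ major (IV), F major (V), G minor (vi), A diminished (vii°).
A major shares 0: none.
C♯ minor (natural minor) shares 0: none.
F major shares 4: B♭, Dm, F, Gm.
The most common triads (4) are shared with F major.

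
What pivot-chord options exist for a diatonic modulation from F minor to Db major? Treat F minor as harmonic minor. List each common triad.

Triads in F minor (harmonic minor): F minor (i), G diminished (ii°), Ab augmented (III+), Bb minor (iv), C major (V), Db major (VI), E diminished (vii°).
Triads in Db major: Db major (I), Eb minor (ii), F minor (iii), Gb major (IV), Ab major (V), Bb minor (vi), C diminished (vii°).
Shared triads with their functions: F minor (i in F minor, iii in Db major); Bb minor (iv in F minor, vi in Db major); Db major (VI in F minor, I in Db major).

Fm, Bbm, Db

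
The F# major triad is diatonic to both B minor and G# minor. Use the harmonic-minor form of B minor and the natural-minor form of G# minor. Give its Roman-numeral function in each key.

V in B minor; VII in G# minor

The scale of B minor (harmonic minor) is B C# D E F# G A#; F# is degree 5, and the triad built there (F#-A#-C#) is major, so it is V.
The scale of G# minor (natural minor) is G# A# B C# D# E F#; F# is degree 7, and the triad built there (F#-A#-C#) is major, so it is VII.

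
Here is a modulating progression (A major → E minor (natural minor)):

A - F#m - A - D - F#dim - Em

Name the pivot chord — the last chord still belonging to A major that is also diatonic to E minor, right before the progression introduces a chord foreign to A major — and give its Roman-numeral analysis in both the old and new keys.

D — IV in A major, VII in E minor

Chords diatonic to A major: A, Bm, C#m, D, E, F#m, G#dim.
Reading the progression, the first chord not in that set is F#dim, so the modulation leaves A major there.
The chord immediately before F#dim is D, which is diatonic to both keys: IV in A major and VII in E minor.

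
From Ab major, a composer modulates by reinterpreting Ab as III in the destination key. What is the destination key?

The numeral III denotes a major triad on scale degree 3. With Ab on degree 3, the tonic of the new key is F.
Degree 3 carries a major triad in natural-minor keys, so the destination is F minor.
Check: the diatonic triads of F minor (natural minor) are Fm (i), Gdim (ii°), Ab (III), Bbm (iv), Cm (v), Db (VI), Eb (VII) — Ab is indeed III.

F minor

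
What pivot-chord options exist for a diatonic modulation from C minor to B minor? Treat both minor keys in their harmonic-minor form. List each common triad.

G

Triads in C minor (harmonic minor): Cm (i), Ddim (ii°), Ebaug (III+), Fm (iv), G (V), Ab (VI), Bdim (vii°).
Triads in B minor (harmonic minor): Bm (i), C#dim (ii°), Daug (III+), Em (iv), F# (V), G (VI), A#dim (vii°).
Shared triads with their functions: G (V in C minor, VI in B minor).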